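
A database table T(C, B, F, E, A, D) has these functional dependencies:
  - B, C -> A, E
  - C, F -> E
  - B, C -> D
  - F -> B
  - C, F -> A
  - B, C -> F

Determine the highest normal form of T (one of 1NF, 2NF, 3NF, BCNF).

Candidate keys: {B, C}, {C, F}. Prime attributes: {B, C, F}.
For F -> B we have {F}⁺ = {B, F}; {F} is not a superkey, so BCNF fails.
Since {B} ⊆ prime attributes and every other non-superkey FD also has a prime right side, the schema is in 3NF.

3NF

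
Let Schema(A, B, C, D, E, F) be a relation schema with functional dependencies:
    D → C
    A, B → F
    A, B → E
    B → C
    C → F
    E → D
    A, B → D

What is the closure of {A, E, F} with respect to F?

{A, C, D, E, F}

Start with {A, E, F}.
E → D applies; add {D} → now {A, D, E, F}.
D → C applies; add {C} → now {A, C, D, E, F}.
No further FD applies.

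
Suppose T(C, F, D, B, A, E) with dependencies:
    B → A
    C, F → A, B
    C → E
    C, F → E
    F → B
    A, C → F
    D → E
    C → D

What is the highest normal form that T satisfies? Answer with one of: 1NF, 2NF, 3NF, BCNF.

1NF

Candidate keys: {A, C}, {B, C}, {C, F}. Prime attributes: {A, B, C, F}.
For B → A we have {B}⁺ = {A, B}; {B} is not a superkey, so BCNF fails.
C → E has non-prime {E} on the right and a non-superkey on the left, so 3NF fails.
{C} is a proper subset of the key {A, C}, and {C}⁺ contains the non-prime attributes {D, E} — a partial dependency, so 2NF is violated.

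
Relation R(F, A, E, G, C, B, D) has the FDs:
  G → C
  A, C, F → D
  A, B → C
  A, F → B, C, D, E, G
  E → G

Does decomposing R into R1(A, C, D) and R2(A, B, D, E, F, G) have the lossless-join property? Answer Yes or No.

R1 ∩ R2 = {A, D}; its closure under F is {A, D}.
R1 ⊄ {A, D} and R2 ⊄ {A, D}, so the split is lossy.

No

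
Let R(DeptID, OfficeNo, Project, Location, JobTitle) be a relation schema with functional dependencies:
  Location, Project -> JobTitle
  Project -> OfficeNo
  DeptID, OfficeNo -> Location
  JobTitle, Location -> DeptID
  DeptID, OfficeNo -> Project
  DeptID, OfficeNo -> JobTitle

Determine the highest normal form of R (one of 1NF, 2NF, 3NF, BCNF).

Candidate keys: {DeptID, OfficeNo}, {DeptID, Project}, {JobTitle, Location, OfficeNo}, {Location, Project}. Prime attributes: {DeptID, JobTitle, Location, OfficeNo, Project}.
Project -> OfficeNo: {Project}⁺ = {OfficeNo, Project}, which is not all of the attributes, so the left side is not a superkey — BCNF is violated.
Since {OfficeNo} ⊆ prime attributes and every other non-superkey FD also has a prime right side, the schema is in 3NF.

3NF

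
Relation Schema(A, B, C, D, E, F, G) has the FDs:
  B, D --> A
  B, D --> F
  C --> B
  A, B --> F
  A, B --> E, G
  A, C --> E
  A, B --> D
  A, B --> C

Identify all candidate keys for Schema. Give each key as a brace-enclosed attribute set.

{A, B}, {A, C}, {B, D}, {C, D}

Closure of {A, B} is {A, B, C, D, E, F, G}, the whole schema; {A, B} is a candidate key.
Closure of {A, C} is {A, B, C, D, E, F, G}, the whole schema; {A, C} is a candidate key.
Closure of {B, D} is {A, B, C, D, E, F, G}, the whole schema; {B, D} is a candidate key.
Closure of {C, D} is {A, B, C, D, E, F, G}, the whole schema; {C, D} is a candidate key.
Any other superkey properly contains one of these, so there are no further candidate keys.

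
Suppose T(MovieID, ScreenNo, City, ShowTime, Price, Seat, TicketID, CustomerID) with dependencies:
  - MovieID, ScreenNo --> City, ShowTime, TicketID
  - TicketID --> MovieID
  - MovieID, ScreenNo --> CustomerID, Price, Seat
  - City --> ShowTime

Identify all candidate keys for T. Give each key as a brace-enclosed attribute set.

{ScreenNo} never appears on the right of any FD, so every key must include it.
{MovieID, ScreenNo} is a candidate key since {MovieID, ScreenNo}⁺ = {City, CustomerID, MovieID, Price, ScreenNo, Seat, ShowTime, TicketID} covers every attribute.
{ScreenNo, TicketID} is a candidate key since {ScreenNo, TicketID}⁺ = {City, CustomerID, MovieID, Price, ScreenNo, Seat, ShowTime, TicketID} covers every attribute.
No proper subset of any of these is a key, and no other minimal superkey exists.

{MovieID, ScreenNo}, {ScreenNo, TicketID}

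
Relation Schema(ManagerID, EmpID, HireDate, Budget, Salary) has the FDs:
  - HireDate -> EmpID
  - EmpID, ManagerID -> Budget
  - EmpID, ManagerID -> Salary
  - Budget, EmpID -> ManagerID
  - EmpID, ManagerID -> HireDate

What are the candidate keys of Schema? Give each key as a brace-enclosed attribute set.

{Budget, EmpID}, {Budget, HireDate}, {EmpID, ManagerID}, {HireDate, ManagerID}

{Budget, EmpID}⁺ = {Budget, EmpID, HireDate, ManagerID, Salary}, which is every attribute, so {Budget, EmpID} is a candidate key.
{Budget, HireDate}⁺ = {Budget, EmpID, HireDate, ManagerID, Salary}, which is every attribute, so {Budget, HireDate} is a candidate key.
{EmpID, ManagerID}⁺ = {Budget, EmpID, HireDate, ManagerID, Salary}, which is every attribute, so {EmpID, ManagerID} is a candidate key.
{HireDate, ManagerID}⁺ = {Budget, EmpID, HireDate, ManagerID, Salary}, which is every attribute, so {HireDate, ManagerID} is a candidate key.
These are minimal and exhaustive — every other superkey contains one of them.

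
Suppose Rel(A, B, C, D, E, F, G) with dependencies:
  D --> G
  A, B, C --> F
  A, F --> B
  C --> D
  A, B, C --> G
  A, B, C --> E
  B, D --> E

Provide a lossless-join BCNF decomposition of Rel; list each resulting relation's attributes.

{A, B, F}; {A, C, E, F}; {C, D}; {D, G}

Candidate keys of the original relation: {A, B, C}, {A, C, F}.
In {A, B, C, D, E, F, G}, {D} is not a superkey ({D}⁺ restricted to this set is {D, G}), so split on D --> G into {D, G} and {A, B, C, D, E, F}.
{D, G}: every determinant is a superkey — BCNF.
In {A, B, C, D, E, F}, {A, F} is not a superkey ({A, F}⁺ restricted to this set is {A, B, F}), so split on A, F --> B into {A, B, F} and {A, C, D, E, F}.
{A, B, F}: every determinant is a superkey — BCNF.
In {A, C, D, E, F}, {C} is not a superkey ({C}⁺ restricted to this set is {C, D}), so split on C --> D into {C, D} and {A, C, E, F}.
{C, D}: every determinant is a superkey — BCNF.
{A, C, E, F}: every determinant is a superkey — BCNF.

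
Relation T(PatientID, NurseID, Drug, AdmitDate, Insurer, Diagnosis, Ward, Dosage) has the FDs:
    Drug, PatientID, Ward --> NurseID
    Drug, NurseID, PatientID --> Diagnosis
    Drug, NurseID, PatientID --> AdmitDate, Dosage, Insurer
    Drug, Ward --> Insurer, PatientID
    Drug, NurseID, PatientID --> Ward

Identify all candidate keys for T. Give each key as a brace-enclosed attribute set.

{Drug} never appears on the right of any FD, so every key must include it.
{Drug, Ward} is a candidate key since {Drug, Ward}⁺ = {AdmitDate, Diagnosis, Dosage, Drug, Insurer, NurseID, PatientID, Ward} covers every attribute.
{Drug, NurseID, PatientID} is a candidate key since {Drug, NurseID, PatientID}⁺ = {AdmitDate, Diagnosis, Dosage, Drug, Insurer, NurseID, PatientID, Ward} covers every attribute.
These are minimal and exhaustive — every other superkey contains one of them.

{Drug, NurseID, PatientID}, {Drug, Ward}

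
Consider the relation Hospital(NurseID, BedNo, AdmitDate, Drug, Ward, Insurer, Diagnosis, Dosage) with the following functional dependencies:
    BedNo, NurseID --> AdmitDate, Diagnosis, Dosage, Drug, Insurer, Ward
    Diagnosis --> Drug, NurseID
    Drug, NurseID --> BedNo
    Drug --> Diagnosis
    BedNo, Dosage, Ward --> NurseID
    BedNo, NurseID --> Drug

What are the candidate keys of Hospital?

{Diagnosis} is a candidate key since {Diagnosis}⁺ = {AdmitDate, BedNo, Diagnosis, Dosage, Drug, Insurer, NurseID, Ward} covers every attribute.
{Drug} is a candidate key since {Drug}⁺ = {AdmitDate, BedNo, Diagnosis, Dosage, Drug, Insurer, NurseID, Ward} covers every attribute.
{BedNo, NurseID} is a candidate key since {BedNo, NurseID}⁺ = {AdmitDate, BedNo, Diagnosis, Dosage, Drug, Insurer, NurseID, Ward} covers every attribute.
{BedNo, Dosage, Ward} is a candidate key since {BedNo, Dosage, Ward}⁺ = {AdmitDate, BedNo, Diagnosis, Dosage, Drug, Insurer, NurseID, Ward} covers every attribute.
These are minimal and exhaustive — every other superkey contains one of them.

{BedNo, Dosage, Ward}, {BedNo, NurseID}, {Diagnosis}, {Drug}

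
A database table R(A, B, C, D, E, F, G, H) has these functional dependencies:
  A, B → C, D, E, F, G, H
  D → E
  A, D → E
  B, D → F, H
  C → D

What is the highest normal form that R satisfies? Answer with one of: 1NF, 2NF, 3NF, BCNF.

2NF

Candidate key: {A, B}. Prime attributes: {A, B}.
D → E: {D}⁺ = {D, E}, which is not all of the attributes, so the left side is not a superkey — BCNF is violated.
D → E determines the non-prime attribute {E} from a non-superkey — 3NF is violated.
Checking every proper subset of each key, none determines a non-prime attribute — 2NF is satisfied.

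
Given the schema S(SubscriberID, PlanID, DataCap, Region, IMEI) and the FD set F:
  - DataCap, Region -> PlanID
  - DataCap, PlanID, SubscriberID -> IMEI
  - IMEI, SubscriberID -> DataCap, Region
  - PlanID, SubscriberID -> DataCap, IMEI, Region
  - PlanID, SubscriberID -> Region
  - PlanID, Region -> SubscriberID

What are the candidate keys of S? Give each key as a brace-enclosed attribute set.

Closure of {DataCap, Region} is {DataCap, IMEI, PlanID, Region, SubscriberID}, the whole schema; {DataCap, Region} is a candidate key.
Closure of {IMEI, SubscriberID} is {DataCap, IMEI, PlanID, Region, SubscriberID}, the whole schema; {IMEI, SubscriberID} is a candidate key.
Closure of {PlanID, Region} is {DataCap, IMEI, PlanID, Region, SubscriberID}, the whole schema; {PlanID, Region} is a candidate key.
Closure of {PlanID, SubscriberID} is {DataCap, IMEI, PlanID, Region, SubscriberID}, the whole schema; {PlanID, SubscriberID} is a candidate key.
These are minimal and exhaustive — every other superkey contains one of them.

{DataCap, Region}, {IMEI, SubscriberID}, {PlanID, Region}, {PlanID, SubscriberID}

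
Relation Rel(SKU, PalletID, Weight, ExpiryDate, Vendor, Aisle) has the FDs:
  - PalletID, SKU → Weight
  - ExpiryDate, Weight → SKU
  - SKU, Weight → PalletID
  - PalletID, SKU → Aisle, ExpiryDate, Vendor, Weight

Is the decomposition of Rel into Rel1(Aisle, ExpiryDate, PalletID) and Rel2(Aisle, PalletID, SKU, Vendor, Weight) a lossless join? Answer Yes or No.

Common attributes: {Aisle, PalletID}; their closure is {Aisle, PalletID}.
The closure covers neither Rel1 nor Rel2 entirely; the join is not lossless.

No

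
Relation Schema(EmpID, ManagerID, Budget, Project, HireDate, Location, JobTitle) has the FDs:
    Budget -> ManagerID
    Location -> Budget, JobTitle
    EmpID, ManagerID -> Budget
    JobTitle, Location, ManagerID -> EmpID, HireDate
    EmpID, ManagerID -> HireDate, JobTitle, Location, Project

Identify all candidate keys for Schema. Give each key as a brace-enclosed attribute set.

{Budget, EmpID}, {EmpID, ManagerID}, {Location}

{Location}⁺ = {Budget, EmpID, HireDate, JobTitle, Location, ManagerID, Project} — all of the relation — so {Location} is a candidate key.
{Budget, EmpID}⁺ = {Budget, EmpID, HireDate, JobTitle, Location, ManagerID, Project} — all of the relation — so {Budget, EmpID} is a candidate key.
{EmpID, ManagerID}⁺ = {Budget, EmpID, HireDate, JobTitle, Location, ManagerID, Project} — all of the relation — so {EmpID, ManagerID} is a candidate key.
Any other superkey properly contains one of these, so there are no further candidate keys.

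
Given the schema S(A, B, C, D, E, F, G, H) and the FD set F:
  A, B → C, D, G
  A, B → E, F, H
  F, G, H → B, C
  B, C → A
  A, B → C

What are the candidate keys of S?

{A, B}⁺ = {A, B, C, D, E, F, G, H}, which is every attribute, so {A, B} is a candidate key.
{B, C}⁺ = {A, B, C, D, E, F, G, H}, which is every attribute, so {B, C} is a candidate key.
{F, G, H}⁺ = {A, B, C, D, E, F, G, H}, which is every attribute, so {F, G, H} is a candidate key.
No proper subset of any of these is a key, and no other minimal superkey exists.

{A, B}, {B, C}, {F, G, H}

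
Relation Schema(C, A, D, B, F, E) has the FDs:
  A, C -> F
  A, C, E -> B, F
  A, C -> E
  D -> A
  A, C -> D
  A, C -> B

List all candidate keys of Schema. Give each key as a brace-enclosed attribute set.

{A, C}, {C, D}

{C} never appears on the right of any FD, so every key must include it.
{A, C} is a candidate key since {A, C}⁺ = {A, B, C, D, E, F} covers every attribute.
{C, D} is a candidate key since {C, D}⁺ = {A, B, C, D, E, F} covers every attribute.
These are minimal and exhaustive — every other superkey contains one of them.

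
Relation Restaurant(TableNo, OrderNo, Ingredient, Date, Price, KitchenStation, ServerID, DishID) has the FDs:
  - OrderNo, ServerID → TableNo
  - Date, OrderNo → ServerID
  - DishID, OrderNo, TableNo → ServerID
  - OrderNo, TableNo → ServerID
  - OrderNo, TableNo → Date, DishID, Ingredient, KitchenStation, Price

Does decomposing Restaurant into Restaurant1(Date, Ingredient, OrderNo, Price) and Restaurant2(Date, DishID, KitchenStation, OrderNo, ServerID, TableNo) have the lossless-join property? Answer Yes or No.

Yes

The shared attributes are {Date, OrderNo} and {Date, OrderNo}⁺ = {Date, DishID, Ingredient, KitchenStation, OrderNo, Price, ServerID, TableNo}.
Since Restaurant1 ⊆ {Date, DishID, Ingredient, KitchenStation, OrderNo, Price, ServerID, TableNo}, the intersection is a superkey of Restaurant1; the decomposition is lossless.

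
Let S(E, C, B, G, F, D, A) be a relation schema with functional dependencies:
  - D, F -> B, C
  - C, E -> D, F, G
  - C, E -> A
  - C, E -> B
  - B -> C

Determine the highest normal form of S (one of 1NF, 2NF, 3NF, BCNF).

3NF

Candidate keys: {B, E}, {C, E}, {D, E, F}. Prime attributes: {B, C, D, E, F}.
D, F -> B, C: {D, F}⁺ = {B, C, D, F}, which is not all of the attributes, so the left side is not a superkey — BCNF is violated.
But every attribute on its right side ({B, C}) is prime, and the same holds for every other non-superkey FD, so 3NF still holds.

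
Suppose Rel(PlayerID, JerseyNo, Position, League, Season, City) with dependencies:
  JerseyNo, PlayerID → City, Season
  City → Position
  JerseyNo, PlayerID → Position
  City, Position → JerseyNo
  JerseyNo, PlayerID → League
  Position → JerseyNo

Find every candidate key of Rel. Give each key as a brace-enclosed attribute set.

No FD produces {PlayerID}, so it must be in every candidate key.
{City, PlayerID}⁺ = {City, JerseyNo, League, PlayerID, Position, Season} — all of the relation — so {City, PlayerID} is a candidate key.
{JerseyNo, PlayerID}⁺ = {City, JerseyNo, League, PlayerID, Position, Season} — all of the relation — so {JerseyNo, PlayerID} is a candidate key.
{PlayerID, Position}⁺ = {City, JerseyNo, League, PlayerID, Position, Season} — all of the relation — so {PlayerID, Position} is a candidate key.
No proper subset of any of these is a key, and no other minimal superkey exists.

{City, PlayerID}, {JerseyNo, PlayerID}, {PlayerID, Position}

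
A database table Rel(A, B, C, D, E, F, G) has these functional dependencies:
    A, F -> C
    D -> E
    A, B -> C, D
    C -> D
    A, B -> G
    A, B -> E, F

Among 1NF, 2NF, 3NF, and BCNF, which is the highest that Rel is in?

Candidate key: {A, B}. Prime attributes: {A, B}.
A, F -> C: {A, F}⁺ = {A, C, D, E, F}, which is not all of the attributes, so the left side is not a superkey — BCNF is violated.
A, F -> C determines the non-prime attribute {C} from a non-superkey — 3NF is violated.
No proper subset of a key has a non-prime attribute in its closure, so there is no partial dependency; 2NF holds.

2NF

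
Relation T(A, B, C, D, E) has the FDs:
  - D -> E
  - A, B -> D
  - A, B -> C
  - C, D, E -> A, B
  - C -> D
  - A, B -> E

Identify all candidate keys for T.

Closure of {C} is {A, B, C, D, E}, the whole schema; {C} is a candidate key.
Closure of {A, B} is {A, B, C, D, E}, the whole schema; {A, B} is a candidate key.
These are minimal and exhaustive — every other superkey contains one of them.

{A, B}, {C}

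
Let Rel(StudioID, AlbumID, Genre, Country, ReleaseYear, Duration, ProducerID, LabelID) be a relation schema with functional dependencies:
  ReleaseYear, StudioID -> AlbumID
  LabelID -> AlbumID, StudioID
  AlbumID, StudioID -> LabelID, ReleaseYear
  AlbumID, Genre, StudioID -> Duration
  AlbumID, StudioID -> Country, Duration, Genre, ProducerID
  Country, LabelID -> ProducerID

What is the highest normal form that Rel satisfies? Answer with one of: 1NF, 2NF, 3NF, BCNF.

Candidate keys: {AlbumID, StudioID}, {LabelID}, {ReleaseYear, StudioID}. Prime attributes: {AlbumID, LabelID, ReleaseYear, StudioID}.
The left-hand side of every FD is a superkey, so BCNF is satisfied.

BCNF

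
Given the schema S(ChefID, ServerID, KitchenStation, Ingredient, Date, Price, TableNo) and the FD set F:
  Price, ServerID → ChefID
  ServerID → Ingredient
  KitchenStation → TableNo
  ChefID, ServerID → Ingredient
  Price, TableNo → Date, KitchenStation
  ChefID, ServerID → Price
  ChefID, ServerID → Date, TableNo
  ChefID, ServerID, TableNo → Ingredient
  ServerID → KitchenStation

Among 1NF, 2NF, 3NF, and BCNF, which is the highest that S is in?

1NF

Candidate keys: {ChefID, ServerID}, {Price, ServerID}. Prime attributes: {ChefID, Price, ServerID}.
For ServerID → Ingredient we have {ServerID}⁺ = {Ingredient, KitchenStation, ServerID, TableNo}; {ServerID} is not a superkey, so BCNF fails.
ServerID → Ingredient has non-prime {Ingredient} on the right and a non-superkey on the left, so 3NF fails.
The proper key subset {ServerID} of {ChefID, ServerID} determines non-prime {Ingredient, KitchenStation, TableNo}, so the relation is not even in 2NF.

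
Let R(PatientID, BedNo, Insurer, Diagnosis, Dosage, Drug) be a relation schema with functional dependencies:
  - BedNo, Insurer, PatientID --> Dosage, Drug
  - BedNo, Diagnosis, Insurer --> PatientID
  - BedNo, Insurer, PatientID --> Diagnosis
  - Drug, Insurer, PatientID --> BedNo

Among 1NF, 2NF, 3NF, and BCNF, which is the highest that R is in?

BCNF

Candidate keys: {BedNo, Diagnosis, Insurer}, {BedNo, Insurer, PatientID}, {Drug, Insurer, PatientID}. Prime attributes: {BedNo, Diagnosis, Drug, Insurer, PatientID}.
Every FD has a superkey on the left, so the relation is in BCNF.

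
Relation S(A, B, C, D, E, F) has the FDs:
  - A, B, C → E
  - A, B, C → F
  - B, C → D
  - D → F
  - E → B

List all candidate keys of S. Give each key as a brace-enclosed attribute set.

No FD produces {A, C}, so they must be in every candidate key.
{A, B, C}⁺ = {A, B, C, D, E, F}, which is every attribute, so {A, B, C} is a candidate key.
{A, C, E}⁺ = {A, B, C, D, E, F}, which is every attribute, so {A, C, E} is a candidate key.
Any other superkey properly contains one of these, so there are no further candidate keys.

{A, B, C}, {A, C, E}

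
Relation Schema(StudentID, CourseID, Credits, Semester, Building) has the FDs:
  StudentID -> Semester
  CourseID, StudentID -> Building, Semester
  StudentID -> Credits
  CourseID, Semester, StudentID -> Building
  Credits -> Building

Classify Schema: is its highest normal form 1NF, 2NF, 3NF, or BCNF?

Candidate key: {CourseID, StudentID}. Prime attributes: {CourseID, StudentID}.
StudentID -> Semester breaks BCNF: {StudentID}⁺ = {Building, Credits, Semester, StudentID}, so {StudentID} is not a superkey.
Because {Semester} is non-prime and the left side of StudentID -> Semester is not a superkey, the relation is not in 3NF.
The proper key subset {StudentID} of {CourseID, StudentID} determines non-prime {Building, Credits, Semester}, so the relation is not even in 2NF.

1NF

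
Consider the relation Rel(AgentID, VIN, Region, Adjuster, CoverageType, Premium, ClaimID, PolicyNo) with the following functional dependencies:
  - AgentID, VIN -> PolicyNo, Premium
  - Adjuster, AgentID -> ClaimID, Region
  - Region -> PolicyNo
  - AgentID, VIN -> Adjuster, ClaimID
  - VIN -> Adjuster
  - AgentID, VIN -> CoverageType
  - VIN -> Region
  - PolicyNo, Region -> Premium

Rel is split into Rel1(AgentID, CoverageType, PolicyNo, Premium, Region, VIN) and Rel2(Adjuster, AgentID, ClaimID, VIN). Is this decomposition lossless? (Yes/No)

Yes

The shared attributes are {AgentID, VIN} and {AgentID, VIN}⁺ = {Adjuster, AgentID, ClaimID, CoverageType, PolicyNo, Premium, Region, VIN}.
Since Rel1 ⊆ {Adjuster, AgentID, ClaimID, CoverageType, PolicyNo, Premium, Region, VIN}, the intersection is a superkey of Rel1; the decomposition is lossless.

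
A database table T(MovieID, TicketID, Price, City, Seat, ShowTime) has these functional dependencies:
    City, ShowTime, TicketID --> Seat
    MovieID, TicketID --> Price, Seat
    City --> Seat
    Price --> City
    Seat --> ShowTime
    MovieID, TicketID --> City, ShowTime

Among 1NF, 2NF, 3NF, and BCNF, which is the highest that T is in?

Candidate key: {MovieID, TicketID}. Prime attributes: {MovieID, TicketID}.
City, ShowTime, TicketID --> Seat: {City, ShowTime, TicketID}⁺ = {City, Seat, ShowTime, TicketID}, which is not all of the attributes, so the left side is not a superkey — BCNF is violated.
City, ShowTime, TicketID --> Seat has non-prime {Seat} on the right and a non-superkey on the left, so 3NF fails.
No proper subset of a key has a non-prime attribute in its closure, so there is no partial dependency; 2NF holds.

2NF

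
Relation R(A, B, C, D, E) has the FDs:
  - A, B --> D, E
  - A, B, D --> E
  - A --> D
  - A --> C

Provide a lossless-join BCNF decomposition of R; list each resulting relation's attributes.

{A, B, E}; {A, C, D}

Candidate key of the original relation: {A, B}.
{A, B, C, D, E}: {A} determines {A, C, D} here but is not a superkey — split on A --> C, D, giving {A, C, D} and {A, B, E}.
{A, C, D}: every determinant is a superkey — BCNF.
{A, B, E}: every determinant is a superkey — BCNF.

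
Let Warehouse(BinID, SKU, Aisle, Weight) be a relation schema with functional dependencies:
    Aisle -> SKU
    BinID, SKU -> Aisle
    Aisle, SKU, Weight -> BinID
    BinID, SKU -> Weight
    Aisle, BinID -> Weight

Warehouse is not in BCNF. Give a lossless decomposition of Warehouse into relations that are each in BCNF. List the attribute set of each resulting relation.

Candidate keys of the original relation: {Aisle, BinID}, {Aisle, Weight}, {BinID, SKU}.
Within {Aisle, BinID, SKU, Weight}: {Aisle}⁺ ∩ {Aisle, BinID, SKU, Weight} = {Aisle, SKU}, not the whole set, so Aisle -> SKU violates BCNF; decompose into {Aisle, SKU} and {Aisle, BinID, Weight}.
{Aisle, SKU} has no BCNF violation.
{Aisle, BinID, Weight} has no BCNF violation.

{Aisle, BinID, Weight}; {Aisle, SKU}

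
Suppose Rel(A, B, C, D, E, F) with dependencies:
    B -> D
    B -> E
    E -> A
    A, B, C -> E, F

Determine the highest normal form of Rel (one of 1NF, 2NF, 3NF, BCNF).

Candidate key: {B, C}. Prime attributes: {B, C}.
B -> D breaks BCNF: {B}⁺ = {A, B, D, E}, so {B} is not a superkey.
B -> D has non-prime {D} on the right and a non-superkey on the left, so 3NF fails.
Since {B} ⊂ {B, C} and {B}⁺ ⊇ {A, D, E} with {A, D, E} non-prime, there is a partial dependency; 2NF fails.

1NF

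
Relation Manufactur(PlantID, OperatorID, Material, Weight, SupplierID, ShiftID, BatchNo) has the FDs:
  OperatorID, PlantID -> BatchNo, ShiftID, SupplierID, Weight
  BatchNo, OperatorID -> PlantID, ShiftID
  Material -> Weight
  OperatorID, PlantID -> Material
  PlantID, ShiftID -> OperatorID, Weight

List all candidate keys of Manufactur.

{BatchNo, OperatorID} is a candidate key since {BatchNo, OperatorID}⁺ = {BatchNo, Material, OperatorID, PlantID, ShiftID, SupplierID, Weight} covers every attribute.
{OperatorID, PlantID} is a candidate key since {OperatorID, PlantID}⁺ = {BatchNo, Material, OperatorID, PlantID, ShiftID, SupplierID, Weight} covers every attribute.
{PlantID, ShiftID} is a candidate key since {PlantID, ShiftID}⁺ = {BatchNo, Material, OperatorID, PlantID, ShiftID, SupplierID, Weight} covers every attribute.
These are minimal and exhaustive — every other superkey contains one of them.

{BatchNo, OperatorID}, {OperatorID, PlantID}, {PlantID, ShiftID}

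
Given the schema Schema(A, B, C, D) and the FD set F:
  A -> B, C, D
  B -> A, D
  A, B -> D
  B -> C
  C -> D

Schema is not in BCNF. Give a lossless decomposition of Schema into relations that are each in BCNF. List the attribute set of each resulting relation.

{A, B, C}; {C, D}

Candidate keys of the original relation: {A}, {B}.
Within {A, B, C, D}: {C}⁺ ∩ {A, B, C, D} = {C, D}, not the whole set, so C -> D violates BCNF; decompose into {C, D} and {A, B, C}.
{C, D}: every determinant is a superkey — BCNF.
{A, B, C}: every determinant is a superkey — BCNF.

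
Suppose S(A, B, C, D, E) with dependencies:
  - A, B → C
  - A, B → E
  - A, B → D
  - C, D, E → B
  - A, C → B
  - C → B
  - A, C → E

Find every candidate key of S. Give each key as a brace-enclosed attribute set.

{A, B}, {A, C}

Attributes never on any right-hand side: {A} — every candidate key must contain it.
Closure of {A, B} is {A, B, C, D, E}, the whole schema; {A, B} is a candidate key.
Closure of {A, C} is {A, B, C, D, E}, the whole schema; {A, C} is a candidate key.
These are minimal and exhaustive — every other superkey contains one of them.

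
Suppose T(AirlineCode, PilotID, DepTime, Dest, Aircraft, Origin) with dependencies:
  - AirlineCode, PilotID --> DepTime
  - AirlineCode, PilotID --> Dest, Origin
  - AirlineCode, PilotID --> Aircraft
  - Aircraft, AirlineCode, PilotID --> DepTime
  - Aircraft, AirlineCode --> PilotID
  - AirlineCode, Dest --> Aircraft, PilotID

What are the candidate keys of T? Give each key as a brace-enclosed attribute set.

Attributes never on any right-hand side: {AirlineCode} — every candidate key must contain it.
Closure of {Aircraft, AirlineCode} is {Aircraft, AirlineCode, DepTime, Dest, Origin, PilotID}, the whole schema; {Aircraft, AirlineCode} is a candidate key.
Closure of {AirlineCode, Dest} is {Aircraft, AirlineCode, DepTime, Dest, Origin, PilotID}, the whole schema; {AirlineCode, Dest} is a candidate key.
Closure of {AirlineCode, PilotID} is {Aircraft, AirlineCode, DepTime, Dest, Origin, PilotID}, the whole schema; {AirlineCode, PilotID} is a candidate key.
These are minimal and exhaustive — every other superkey contains one of them.

{Aircraft, AirlineCode}, {AirlineCode, Dest}, {AirlineCode, PilotID}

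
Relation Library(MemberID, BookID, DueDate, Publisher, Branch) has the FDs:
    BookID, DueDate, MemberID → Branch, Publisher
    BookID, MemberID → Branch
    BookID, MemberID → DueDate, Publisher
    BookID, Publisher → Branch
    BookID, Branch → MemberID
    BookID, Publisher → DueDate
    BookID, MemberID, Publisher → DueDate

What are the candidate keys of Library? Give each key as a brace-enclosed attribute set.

Attributes never on any right-hand side: {BookID} — every candidate key must contain it.
Closure of {BookID, Branch} is {BookID, Branch, DueDate, MemberID, Publisher}, the whole schema; {BookID, Branch} is a candidate key.
Closure of {BookID, MemberID} is {BookID, Branch, DueDate, MemberID, Publisher}, the whole schema; {BookID, MemberID} is a candidate key.
Closure of {BookID, Publisher} is {BookID, Branch, DueDate, MemberID, Publisher}, the whole schema; {BookID, Publisher} is a candidate key.
Any other superkey properly contains one of these, so there are no further candidate keys.

{BookID, Branch}, {BookID, MemberID}, {BookID, Publisher}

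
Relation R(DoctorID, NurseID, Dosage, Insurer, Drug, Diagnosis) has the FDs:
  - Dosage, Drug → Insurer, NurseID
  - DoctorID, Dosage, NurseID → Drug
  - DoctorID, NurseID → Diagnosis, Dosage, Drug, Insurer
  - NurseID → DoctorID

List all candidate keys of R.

{NurseID}⁺ = {Diagnosis, DoctorID, Dosage, Drug, Insurer, NurseID}, which is every attribute, so {NurseID} is a candidate key.
{Dosage, Drug}⁺ = {Diagnosis, DoctorID, Dosage, Drug, Insurer, NurseID}, which is every attribute, so {Dosage, Drug} is a candidate key.
No proper subset of any of these is a key, and no other minimal superkey exists.

{Dosage, Drug}, {NurseID}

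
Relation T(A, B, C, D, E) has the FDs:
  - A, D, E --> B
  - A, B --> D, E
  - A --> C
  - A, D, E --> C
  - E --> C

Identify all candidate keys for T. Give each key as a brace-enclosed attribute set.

{A, B}, {A, D, E}

{A} never appears on the right of any FD, so every key must include it.
{A, B}⁺ = {A, B, C, D, E} — all of the relation — so {A, B} is a candidate key.
{A, D, E}⁺ = {A, B, C, D, E} — all of the relation — so {A, D, E} is a candidate key.
Any other superkey properly contains one of these, so there are no further candidate keys.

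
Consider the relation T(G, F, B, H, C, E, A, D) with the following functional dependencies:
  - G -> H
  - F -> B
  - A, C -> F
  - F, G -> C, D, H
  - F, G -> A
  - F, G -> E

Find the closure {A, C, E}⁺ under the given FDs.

Start with {A, C, E}.
A, C -> F applies; add {F} → now {A, C, E, F}.
F -> B applies; add {B} → now {A, B, C, E, F}.
No further FD applies.

{A, B, C, E, F}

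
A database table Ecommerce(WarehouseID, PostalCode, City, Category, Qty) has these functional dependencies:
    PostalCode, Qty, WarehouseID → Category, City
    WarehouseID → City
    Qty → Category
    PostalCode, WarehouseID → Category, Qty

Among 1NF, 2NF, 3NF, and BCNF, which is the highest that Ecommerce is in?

Candidate key: {PostalCode, WarehouseID}. Prime attributes: {PostalCode, WarehouseID}.
WarehouseID → City: {WarehouseID}⁺ = {City, WarehouseID}, which is not all of the attributes, so the left side is not a superkey — BCNF is violated.
WarehouseID → City has non-prime {City} on the right and a non-superkey on the left, so 3NF fails.
The proper key subset {WarehouseID} of {PostalCode, WarehouseID} determines non-prime {City}, so the relation is not even in 2NF.

1NF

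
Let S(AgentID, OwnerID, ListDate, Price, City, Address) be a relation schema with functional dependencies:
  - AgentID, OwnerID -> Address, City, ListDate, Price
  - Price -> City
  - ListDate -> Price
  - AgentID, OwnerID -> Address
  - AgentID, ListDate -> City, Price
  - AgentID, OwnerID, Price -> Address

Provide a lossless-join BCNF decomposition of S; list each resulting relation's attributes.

Candidate key of the original relation: {AgentID, OwnerID}.
Within {Address, AgentID, City, ListDate, OwnerID, Price}: {Price}⁺ ∩ {Address, AgentID, City, ListDate, OwnerID, Price} = {City, Price}, not the whole set, so Price -> City violates BCNF; decompose into {City, Price} and {Address, AgentID, ListDate, OwnerID, Price}.
{City, Price} is in BCNF.
Within {Address, AgentID, ListDate, OwnerID, Price}: {ListDate}⁺ ∩ {Address, AgentID, ListDate, OwnerID, Price} = {ListDate, Price}, not the whole set, so ListDate -> Price violates BCNF; decompose into {ListDate, Price} and {Address, AgentID, ListDate, OwnerID}.
{ListDate, Price} is in BCNF.
{Address, AgentID, ListDate, OwnerID} is in BCNF.

{Address, AgentID, ListDate, OwnerID}; {City, Price}; {ListDate, Price}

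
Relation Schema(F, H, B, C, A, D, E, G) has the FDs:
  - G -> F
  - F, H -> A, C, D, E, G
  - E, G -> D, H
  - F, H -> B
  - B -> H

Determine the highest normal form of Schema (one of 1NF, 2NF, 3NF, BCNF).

3NF

Candidate keys: {B, F}, {B, G}, {E, G}, {F, H}, {G, H}. Prime attributes: {B, E, F, G, H}.
For G -> F we have {G}⁺ = {F, G}; {G} is not a superkey, so BCNF fails.
Its right-hand attributes {F} are all prime, as are those of every other non-superkey FD — the relation is in 3NF.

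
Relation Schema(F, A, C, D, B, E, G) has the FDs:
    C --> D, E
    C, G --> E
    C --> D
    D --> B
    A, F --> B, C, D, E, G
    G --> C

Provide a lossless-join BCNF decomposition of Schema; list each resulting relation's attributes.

{A, F, G}; {B, D}; {C, D, E}; {C, G}

Candidate key of the original relation: {A, F}.
{A, B, C, D, E, F, G}: {C} determines {B, C, D, E} here but is not a superkey — split on C --> B, D, E, giving {B, C, D, E} and {A, C, F, G}.
{B, C, D, E}: {D} determines {B, D} here but is not a superkey — split on D --> B, giving {B, D} and {C, D, E}.
{B, D}: every determinant is a superkey — BCNF.
{C, D, E}: every determinant is a superkey — BCNF.
{A, C, F, G}: {G} determines {C, G} here but is not a superkey — split on G --> C, giving {C, G} and {A, F, G}.
{C, G}: every determinant is a superkey — BCNF.
{A, F, G}: every determinant is a superkey — BCNF.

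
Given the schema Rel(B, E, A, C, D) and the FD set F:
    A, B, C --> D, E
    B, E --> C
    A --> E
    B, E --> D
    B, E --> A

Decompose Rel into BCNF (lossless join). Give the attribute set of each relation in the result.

Candidate keys of the original relation: {A, B}, {B, E}.
{A, B, C, D, E}: {A} determines {A, E} here but is not a superkey — split on A --> E, giving {A, E} and {A, B, C, D}.
{A, E}: every determinant is a superkey — BCNF.
{A, B, C, D}: every determinant is a superkey — BCNF.

{A, B, C, D}; {A, E}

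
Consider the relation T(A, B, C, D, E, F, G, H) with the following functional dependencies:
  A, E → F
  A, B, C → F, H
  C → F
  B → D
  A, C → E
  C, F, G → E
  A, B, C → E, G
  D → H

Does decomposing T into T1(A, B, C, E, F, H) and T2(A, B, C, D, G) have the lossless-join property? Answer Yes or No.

Yes

The shared attributes are {A, B, C} and {A, B, C}⁺ = {A, B, C, D, E, F, G, H}.
T1 is contained in that closure, so T1 ∩ T2 → T1 holds and the join is lossless.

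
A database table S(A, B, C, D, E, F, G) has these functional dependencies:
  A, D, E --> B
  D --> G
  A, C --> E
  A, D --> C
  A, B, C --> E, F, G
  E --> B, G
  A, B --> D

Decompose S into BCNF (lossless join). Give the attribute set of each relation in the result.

{A, C, D, E, F}; {B, E}; {D, G}

Candidate keys of the original relation: {A, B}, {A, C}, {A, D}, {A, E}.
In {A, B, C, D, E, F, G}, {D} is not a superkey ({D}⁺ restricted to this set is {D, G}), so split on D --> G into {D, G} and {A, B, C, D, E, F}.
{D, G} is in BCNF.
In {A, B, C, D, E, F}, {E} is not a superkey ({E}⁺ restricted to this set is {B, E}), so split on E --> B into {B, E} and {A, C, D, E, F}.
{B, E} is in BCNF.
{A, C, D, E, F} is in BCNF.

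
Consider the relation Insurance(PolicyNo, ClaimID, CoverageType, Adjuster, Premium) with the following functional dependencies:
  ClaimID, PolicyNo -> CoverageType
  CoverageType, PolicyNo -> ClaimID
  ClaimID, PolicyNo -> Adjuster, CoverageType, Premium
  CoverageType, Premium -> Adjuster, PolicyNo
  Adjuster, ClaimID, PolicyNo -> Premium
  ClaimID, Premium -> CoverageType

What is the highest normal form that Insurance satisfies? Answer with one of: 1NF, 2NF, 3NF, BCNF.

BCNF

Candidate keys: {ClaimID, PolicyNo}, {ClaimID, Premium}, {CoverageType, PolicyNo}, {CoverageType, Premium}. Prime attributes: {ClaimID, CoverageType, PolicyNo, Premium}.
The left-hand side of every FD is a superkey, so BCNF is satisfied.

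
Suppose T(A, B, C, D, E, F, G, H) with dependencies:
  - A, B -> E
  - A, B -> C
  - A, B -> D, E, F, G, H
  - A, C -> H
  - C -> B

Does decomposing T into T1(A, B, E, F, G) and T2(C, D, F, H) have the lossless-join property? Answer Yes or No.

T1 ∩ T2 = {F}; its closure under F is {F}.
Neither T1 nor T2 is contained in that closure, so the decomposition is lossy.

No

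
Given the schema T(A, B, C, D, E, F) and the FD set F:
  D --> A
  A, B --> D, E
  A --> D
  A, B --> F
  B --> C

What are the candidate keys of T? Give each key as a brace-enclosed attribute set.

{A, B}, {B, D}

No FD produces {B}, so it must be in every candidate key.
Closure of {A, B} is {A, B, C, D, E, F}, the whole schema; {A, B} is a candidate key.
Closure of {B, D} is {A, B, C, D, E, F}, the whole schema; {B, D} is a candidate key.
No proper subset of any of these is a key, and no other minimal superkey exists.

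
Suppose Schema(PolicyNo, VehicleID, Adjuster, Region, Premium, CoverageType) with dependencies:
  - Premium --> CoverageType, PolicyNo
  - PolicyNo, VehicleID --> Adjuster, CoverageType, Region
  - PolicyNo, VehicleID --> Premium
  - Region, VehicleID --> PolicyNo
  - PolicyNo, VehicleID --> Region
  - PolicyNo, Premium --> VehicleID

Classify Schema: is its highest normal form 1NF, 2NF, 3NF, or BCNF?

Candidate keys: {PolicyNo, VehicleID}, {Premium}, {Region, VehicleID}. Prime attributes: {PolicyNo, Premium, Region, VehicleID}.
Every FD has a superkey on the left, so the relation is in BCNF.

BCNF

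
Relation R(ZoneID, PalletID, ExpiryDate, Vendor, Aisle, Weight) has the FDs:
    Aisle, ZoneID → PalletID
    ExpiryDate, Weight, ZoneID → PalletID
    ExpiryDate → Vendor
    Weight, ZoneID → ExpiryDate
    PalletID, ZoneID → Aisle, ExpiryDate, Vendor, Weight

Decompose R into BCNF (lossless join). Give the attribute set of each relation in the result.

Candidate keys of the original relation: {Aisle, ZoneID}, {PalletID, ZoneID}, {Weight, ZoneID}.
Within {Aisle, ExpiryDate, PalletID, Vendor, Weight, ZoneID}: {ExpiryDate}⁺ ∩ {Aisle, ExpiryDate, PalletID, Vendor, Weight, ZoneID} = {ExpiryDate, Vendor}, not the whole set, so ExpiryDate → Vendor violates BCNF; decompose into {ExpiryDate, Vendor} and {Aisle, ExpiryDate, PalletID, Weight, ZoneID}.
{ExpiryDate, Vendor} is in BCNF.
{Aisle, ExpiryDate, PalletID, Weight, ZoneID} is in BCNF.

{Aisle, ExpiryDate, PalletID, Weight, ZoneID}; {ExpiryDate, Vendor}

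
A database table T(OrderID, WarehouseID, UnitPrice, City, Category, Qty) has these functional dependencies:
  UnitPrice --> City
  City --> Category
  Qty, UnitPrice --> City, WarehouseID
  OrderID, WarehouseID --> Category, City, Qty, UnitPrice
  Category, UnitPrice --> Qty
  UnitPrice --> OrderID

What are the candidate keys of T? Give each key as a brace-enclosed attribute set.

{OrderID, WarehouseID}, {UnitPrice}

{UnitPrice}⁺ = {Category, City, OrderID, Qty, UnitPrice, WarehouseID}, which is every attribute, so {UnitPrice} is a candidate key.
{OrderID, WarehouseID}⁺ = {Category, City, OrderID, Qty, UnitPrice, WarehouseID}, which is every attribute, so {OrderID, WarehouseID} is a candidate key.
These are minimal and exhaustive — every other superkey contains one of them.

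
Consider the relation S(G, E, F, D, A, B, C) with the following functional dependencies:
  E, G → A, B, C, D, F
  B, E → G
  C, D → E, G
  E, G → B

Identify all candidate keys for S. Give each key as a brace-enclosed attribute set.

{B, E}, {C, D}, {E, G}

{B, E} is a candidate key since {B, E}⁺ = {A, B, C, D, E, F, G} covers every attribute.
{C, D} is a candidate key since {C, D}⁺ = {A, B, C, D, E, F, G} covers every attribute.
{E, G} is a candidate key since {E, G}⁺ = {A, B, C, D, E, F, G} covers every attribute.
No proper subset of any of these is a key, and no other minimal superkey exists.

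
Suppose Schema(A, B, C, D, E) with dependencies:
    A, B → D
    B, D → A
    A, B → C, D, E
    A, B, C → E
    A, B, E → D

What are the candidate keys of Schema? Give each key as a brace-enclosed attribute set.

{A, B}, {B, D}

No FD produces {B}, so it must be in every candidate key.
{A, B}⁺ = {A, B, C, D, E} — all of the relation — so {A, B} is a candidate key.
{B, D}⁺ = {A, B, C, D, E} — all of the relation — so {B, D} is a candidate key.
These are minimal and exhaustive — every other superkey contains one of them.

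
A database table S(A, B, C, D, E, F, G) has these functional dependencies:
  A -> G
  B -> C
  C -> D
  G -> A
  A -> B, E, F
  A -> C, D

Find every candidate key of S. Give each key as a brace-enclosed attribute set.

{A}, {G}

Closure of {A} is {A, B, C, D, E, F, G}, the whole schema; {A} is a candidate key.
Closure of {G} is {A, B, C, D, E, F, G}, the whole schema; {G} is a candidate key.
Any other superkey properly contains one of these, so there are no further candidate keys.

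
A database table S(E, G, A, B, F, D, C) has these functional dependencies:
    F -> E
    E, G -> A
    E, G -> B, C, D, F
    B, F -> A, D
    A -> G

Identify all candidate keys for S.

{A, E}, {A, F}, {B, F}, {E, G}, {F, G}

{A, E} is a candidate key since {A, E}⁺ = {A, B, C, D, E, F, G} covers every attribute.
{A, F} is a candidate key since {A, F}⁺ = {A, B, C, D, E, F, G} covers every attribute.
{B, F} is a candidate key since {B, F}⁺ = {A, B, C, D, E, F, G} covers every attribute.
{E, G} is a candidate key since {E, G}⁺ = {A, B, C, D, E, F, G} covers every attribute.
{F, G} is a candidate key since {F, G}⁺ = {A, B, C, D, E, F, G} covers every attribute.
These are minimal and exhaustive — every other superkey contains one of them.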